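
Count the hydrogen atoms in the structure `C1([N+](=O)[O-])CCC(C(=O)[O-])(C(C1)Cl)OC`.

Hydrogens are implicit in SMILES; fill each atom to its normal valence:
  3 × C: 2 H each → 6
  3 × O: no H
  2 × C: 1 H each → 2
  2 × C: no H
  2 × O (charge -1): no H
  1 × C: 3 H
  1 × Cl: no H
  1 × N (charge +1): no H
  Total hydrogens = 11.

11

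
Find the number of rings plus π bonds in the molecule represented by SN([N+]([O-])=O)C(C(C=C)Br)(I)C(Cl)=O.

Molecular formula from the SMILES: C5H5BrClIN2O3S.
DoU = (2C + 2 + N − H − X)/2 = (2·5 + 2 + 2 − 5 − 3)/2 = 6/2 = 3.
(Structurally: 0 ring(s) + 3 π bond(s) = 3.)

3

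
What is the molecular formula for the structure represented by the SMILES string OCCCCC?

Heavy atoms from the SMILES: 5 C, 1 O.
Implicit hydrogens by atom environment:
  4 × C: 2 H each → 8
  1 × C: 3 H
  1 × O: 1 H
  Total hydrogens = 12.
Molecular formula: C5H12O

C5H12O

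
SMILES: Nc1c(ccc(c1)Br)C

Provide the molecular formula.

Heavy atoms from the SMILES: 1 Br, 7 C, 1 N.
Implicit hydrogens by atom environment:
  3 × C (aromatic): 1 H each → 3
  3 × C (aromatic): no H
  1 × Br: no H
  1 × C: 3 H
  1 × N: 2 H
  Total hydrogens = 8.
Molecular formula: C7H8BrN

C7H8BrN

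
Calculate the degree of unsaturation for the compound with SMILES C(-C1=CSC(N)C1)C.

Molecular formula from the SMILES: C6H11NS.
DoU = (2C + 2 + N − H − X)/2 = (2·6 + 2 + 1 − 11 − 0)/2 = 4/2 = 2.
(Structurally: 1 ring(s) + 1 π bond(s) = 2.)

2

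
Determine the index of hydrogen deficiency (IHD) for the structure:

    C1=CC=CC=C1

4

Molecular formula from the SMILES: C6H6.
DoU = (2C + 2 + N − H − X)/2 = (2·6 + 2 + 0 − 6 − 0)/2 = 8/2 = 4.
(Structurally: 1 ring(s) + 3 π bond(s) = 4.)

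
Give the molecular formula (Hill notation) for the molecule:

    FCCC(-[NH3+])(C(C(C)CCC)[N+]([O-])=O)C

C10H22FN2O2+

Heavy atoms from the SMILES: 10 C, 1 F, 2 N, 2 O.
Implicit hydrogens by atom environment:
  4 × C: 2 H each → 8
  3 × C: 3 H each → 9
  2 × C: 1 H each → 2
  1 × C: no H
  1 × F: no H
  1 × N (charge +1): 3 H
  1 × N (charge +1): no H
  1 × O: no H
  1 × O (charge -1): no H
  Total hydrogens = 22.
Net charge +1.
Molecular formula: C10H22FN2O2+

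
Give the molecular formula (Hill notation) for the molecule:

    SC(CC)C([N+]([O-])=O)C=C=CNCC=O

Heavy atoms from the SMILES: 9 C, 2 N, 3 O, 1 S.
Implicit hydrogens by atom environment:
  5 × C: 1 H each → 5
  2 × C: 2 H each → 4
  2 × O: no H
  1 × C: 3 H
  1 × C: no H
  1 × N: 1 H
  1 × N (charge +1): no H
  1 × O (charge -1): no H
  1 × S: 1 H
  Total hydrogens = 14.
Molecular formula: C9H14N2O3S

C9H14N2O3S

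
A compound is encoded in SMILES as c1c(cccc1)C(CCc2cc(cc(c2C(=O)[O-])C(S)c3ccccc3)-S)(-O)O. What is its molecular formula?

Heavy atoms from the SMILES: 23 C, 4 O, 2 S.
Implicit hydrogens by atom environment:
  12 × C (aromatic): 1 H each → 12
  6 × C (aromatic): no H
  2 × C: 2 H each → 4
  2 × C: no H
  2 × O: 1 H each → 2
  2 × S: 1 H each → 2
  1 × C: 1 H
  1 × O: no H
  1 × O (charge -1): no H
  Total hydrogens = 21.
Net charge -1.
Molecular formula: C23H21O4S2-

C23H21O4S2-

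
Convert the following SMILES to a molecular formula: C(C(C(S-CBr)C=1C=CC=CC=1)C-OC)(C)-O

C13H19BrO2S

Heavy atoms from the SMILES: 1 Br, 13 C, 2 O, 1 S.
Implicit hydrogens by atom environment:
  5 × C (aromatic): 1 H each → 5
  3 × C: 1 H each → 3
  2 × C: 3 H each → 6
  2 × C: 2 H each → 4
  1 × Br: no H
  1 × C (aromatic): no H
  1 × O: 1 H
  1 × O: no H
  1 × S: no H
  Total hydrogens = 19.
Molecular formula: C13H19BrO2S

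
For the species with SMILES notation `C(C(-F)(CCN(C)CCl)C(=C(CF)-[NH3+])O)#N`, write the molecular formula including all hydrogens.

C9H15ClF2N3O+

Heavy atoms from the SMILES: 9 C, 1 Cl, 2 F, 3 N, 1 O.
Implicit hydrogens by atom environment:
  4 × C: 2 H each → 8
  4 × C: no H
  2 × F: no H
  2 × N: no H
  1 × C: 3 H
  1 × Cl: no H
  1 × N (charge +1): 3 H
  1 × O: 1 H
  Total hydrogens = 15.
Net charge +1.
Molecular formula: C9H15ClF2N3O+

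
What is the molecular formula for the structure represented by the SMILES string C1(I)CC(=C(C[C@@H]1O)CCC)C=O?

C10H15IO2

Heavy atoms from the SMILES: 10 C, 1 I, 2 O.
Implicit hydrogens by atom environment:
  4 × C: 2 H each → 8
  3 × C: 1 H each → 3
  2 × C: no H
  1 × C: 3 H
  1 × I: no H
  1 × O: 1 H
  1 × O: no H
  Total hydrogens = 15.
Molecular formula: C10H15IO2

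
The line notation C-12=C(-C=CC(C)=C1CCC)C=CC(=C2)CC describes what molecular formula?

C16H20

Heavy atoms from the SMILES: 16 C.
Implicit hydrogens by atom environment:
  5 × C (aromatic): 1 H each → 5
  5 × C (aromatic): no H
  3 × C: 3 H each → 9
  3 × C: 2 H each → 6
  Total hydrogens = 20.
Molecular formula: C16H20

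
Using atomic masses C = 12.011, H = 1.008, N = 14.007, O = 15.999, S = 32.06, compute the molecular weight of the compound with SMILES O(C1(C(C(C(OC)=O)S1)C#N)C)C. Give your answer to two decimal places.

Molecular formula: C8H11NO3S.
M = 8×12.011 + 11×1.008 + 1×14.007 + 3×15.999 + 1×32.06 = 201.24 g/mol.

201.24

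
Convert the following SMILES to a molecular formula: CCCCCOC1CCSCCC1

Heavy atoms from the SMILES: 11 C, 1 O, 1 S.
Implicit hydrogens by atom environment:
  9 × C: 2 H each → 18
  1 × C: 3 H
  1 × C: 1 H
  1 × O: no H
  1 × S: no H
  Total hydrogens = 22.
Molecular formula: C11H22OS

C11H22OS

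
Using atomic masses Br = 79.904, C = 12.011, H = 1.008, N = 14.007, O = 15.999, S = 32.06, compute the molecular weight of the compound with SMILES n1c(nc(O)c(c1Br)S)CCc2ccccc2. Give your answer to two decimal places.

Molecular formula: C12H11BrN2OS.
M = 1×79.904 + 12×12.011 + 11×1.008 + 2×14.007 + 1×15.999 + 1×32.06 = 311.20 g/mol.

311.20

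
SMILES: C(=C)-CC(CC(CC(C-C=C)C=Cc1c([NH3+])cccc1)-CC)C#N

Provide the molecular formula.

Heavy atoms from the SMILES: 22 C, 2 N.
Implicit hydrogens by atom environment:
  7 × C: 2 H each → 14
  7 × C: 1 H each → 7
  4 × C (aromatic): 1 H each → 4
  2 × C (aromatic): no H
  1 × C: 3 H
  1 × C: no H
  1 × N (charge +1): 3 H
  1 × N: no H
  Total hydrogens = 31.
Net charge +1.
Molecular formula: C22H31N2+

C22H31N2+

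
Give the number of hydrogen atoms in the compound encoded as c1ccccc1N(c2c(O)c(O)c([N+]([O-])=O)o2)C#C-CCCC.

16

Hydrogens are implicit in SMILES; fill each atom to its normal valence:
  5 × C (aromatic): 1 H each → 5
  5 × C (aromatic): no H
  3 × C: 2 H each → 6
  2 × C: no H
  2 × O: 1 H each → 2
  1 × C: 3 H
  1 × N (charge +1): no H
  1 × N: no H
  1 × O (aromatic): no H
  1 × O: no H
  1 × O (charge -1): no H
  Total hydrogens = 16.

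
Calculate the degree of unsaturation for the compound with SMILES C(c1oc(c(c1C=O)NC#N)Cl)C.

6

Molecular formula from the SMILES: C8H7ClN2O2.
DoU = (2C + 2 + N − H − X)/2 = (2·8 + 2 + 2 − 7 − 1)/2 = 12/2 = 6.
(Structurally: 1 ring(s) + 5 π bond(s) = 6.)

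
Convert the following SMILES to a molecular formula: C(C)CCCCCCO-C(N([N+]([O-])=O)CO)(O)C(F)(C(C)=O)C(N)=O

C14H26FN3O7

Heavy atoms from the SMILES: 14 C, 1 F, 3 N, 7 O.
Implicit hydrogens by atom environment:
  8 × C: 2 H each → 16
  4 × C: no H
  4 × O: no H
  2 × C: 3 H each → 6
  2 × O: 1 H each → 2
  1 × F: no H
  1 × N: 2 H
  1 × N: no H
  1 × N (charge +1): no H
  1 × O (charge -1): no H
  Total hydrogens = 26.
Molecular formula: C14H26FN3O7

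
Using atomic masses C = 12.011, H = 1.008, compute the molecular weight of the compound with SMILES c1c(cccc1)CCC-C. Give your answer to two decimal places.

Molecular formula: C10H14.
M = 10×12.011 + 14×1.008 = 134.22 g/mol.

134.22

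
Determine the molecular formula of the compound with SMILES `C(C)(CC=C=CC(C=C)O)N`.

C9H15NO

Heavy atoms from the SMILES: 9 C, 1 N, 1 O.
Implicit hydrogens by atom environment:
  5 × C: 1 H each → 5
  2 × C: 2 H each → 4
  1 × C: 3 H
  1 × C: no H
  1 × N: 2 H
  1 × O: 1 H
  Total hydrogens = 15.
Molecular formula: C9H15NO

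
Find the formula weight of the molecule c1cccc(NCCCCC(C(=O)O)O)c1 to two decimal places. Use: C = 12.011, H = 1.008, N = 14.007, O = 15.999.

223.27

Molecular formula: C12H17NO3.
M = 12×12.011 + 17×1.008 + 1×14.007 + 3×15.999 = 223.27 g/mol.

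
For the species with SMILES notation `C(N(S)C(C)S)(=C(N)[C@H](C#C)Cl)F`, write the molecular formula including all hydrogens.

C7H10ClFN2S2

Heavy atoms from the SMILES: 7 C, 1 Cl, 1 F, 2 N, 2 S.
Implicit hydrogens by atom environment:
  3 × C: 1 H each → 3
  3 × C: no H
  2 × S: 1 H each → 2
  1 × C: 3 H
  1 × Cl: no H
  1 × F: no H
  1 × N: 2 H
  1 × N: no H
  Total hydrogens = 10.
Molecular formula: C7H10ClFN2S2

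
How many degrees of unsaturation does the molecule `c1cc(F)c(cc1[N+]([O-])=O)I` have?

Molecular formula from the SMILES: C6H3FINO2.
DoU = (2C + 2 + N − H − X)/2 = (2·6 + 2 + 1 − 3 − 2)/2 = 10/2 = 5.
(Structurally: 1 ring(s) + 4 π bond(s) = 5.)

5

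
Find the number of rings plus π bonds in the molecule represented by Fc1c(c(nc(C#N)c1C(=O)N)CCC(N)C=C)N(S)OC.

Molecular formula from the SMILES: C13H16FN5O2S.
DoU = (2C + 2 + N − H − X)/2 = (2·13 + 2 + 5 − 16 − 1)/2 = 16/2 = 8.
(Structurally: 1 ring(s) + 7 π bond(s) = 8.)

8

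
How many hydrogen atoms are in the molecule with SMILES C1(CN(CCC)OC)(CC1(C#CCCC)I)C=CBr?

23

Hydrogens are implicit in SMILES; fill each atom to its normal valence:
  6 × C: 2 H each → 12
  4 × C: no H
  3 × C: 3 H each → 9
  2 × C: 1 H each → 2
  1 × Br: no H
  1 × I: no H
  1 × N: no H
  1 × O: no H
  Total hydrogens = 23.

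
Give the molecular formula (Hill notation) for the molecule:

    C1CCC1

Heavy atoms from the SMILES: 4 C.
Implicit hydrogens by atom environment:
  4 × C: 2 H each → 8
  Total hydrogens = 8.
Molecular formula: C4H8

C4H8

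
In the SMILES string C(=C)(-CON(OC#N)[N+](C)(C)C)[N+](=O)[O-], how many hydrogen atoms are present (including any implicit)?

13

Hydrogens are implicit in SMILES; fill each atom to its normal valence:
  3 × C: 3 H each → 9
  3 × O: no H
  2 × C: 2 H each → 4
  2 × C: no H
  2 × N: no H
  2 × N (charge +1): no H
  1 × O (charge -1): no H
  Total hydrogens = 13.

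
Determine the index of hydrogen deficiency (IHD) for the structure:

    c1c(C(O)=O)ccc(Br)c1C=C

Molecular formula from the SMILES: C9H7BrO2.
DoU = (2C + 2 + N − H − X)/2 = (2·9 + 2 + 0 − 7 − 1)/2 = 12/2 = 6.
(Structurally: 1 ring(s) + 5 π bond(s) = 6.)

6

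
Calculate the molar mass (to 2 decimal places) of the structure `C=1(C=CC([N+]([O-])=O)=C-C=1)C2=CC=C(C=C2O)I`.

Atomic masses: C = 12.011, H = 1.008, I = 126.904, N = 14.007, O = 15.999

341.10

Molecular formula: C12H8INO3.
M = 12×12.011 + 8×1.008 + 1×126.904 + 1×14.007 + 3×15.999 = 341.10 g/mol.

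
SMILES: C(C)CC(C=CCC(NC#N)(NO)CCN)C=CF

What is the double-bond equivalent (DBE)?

4

Molecular formula from the SMILES: C13H23FN4O.
DoU = (2C + 2 + N − H − X)/2 = (2·13 + 2 + 4 − 23 − 1)/2 = 8/2 = 4.
(Structurally: 0 ring(s) + 4 π bond(s) = 4.)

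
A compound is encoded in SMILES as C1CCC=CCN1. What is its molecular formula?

Heavy atoms from the SMILES: 6 C, 1 N.
Implicit hydrogens by atom environment:
  4 × C: 2 H each → 8
  2 × C: 1 H each → 2
  1 × N: 1 H
  Total hydrogens = 11.
Molecular formula: C6H11N

C6H11N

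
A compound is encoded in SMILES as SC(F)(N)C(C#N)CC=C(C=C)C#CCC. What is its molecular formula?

Heavy atoms from the SMILES: 12 C, 1 F, 2 N, 1 S.
Implicit hydrogens by atom environment:
  5 × C: no H
  3 × C: 2 H each → 6
  3 × C: 1 H each → 3
  1 × C: 3 H
  1 × F: no H
  1 × N: 2 H
  1 × N: no H
  1 × S: 1 H
  Total hydrogens = 15.
Molecular formula: C12H15FN2S

C12H15FN2S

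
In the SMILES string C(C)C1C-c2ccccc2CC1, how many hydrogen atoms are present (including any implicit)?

16

Hydrogens are implicit in SMILES; fill each atom to its normal valence:
  4 × C: 2 H each → 8
  4 × C (aromatic): 1 H each → 4
  2 × C (aromatic): no H
  1 × C: 3 H
  1 × C: 1 H
  Total hydrogens = 16.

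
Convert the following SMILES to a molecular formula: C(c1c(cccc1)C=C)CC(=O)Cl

Heavy atoms from the SMILES: 11 C, 1 Cl, 1 O.
Implicit hydrogens by atom environment:
  4 × C (aromatic): 1 H each → 4
  3 × C: 2 H each → 6
  2 × C (aromatic): no H
  1 × C: 1 H
  1 × C: no H
  1 × Cl: no H
  1 × O: no H
  Total hydrogens = 11.
Molecular formula: C11H11ClO

C11H11ClO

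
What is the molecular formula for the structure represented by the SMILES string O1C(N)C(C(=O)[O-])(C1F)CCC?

Heavy atoms from the SMILES: 7 C, 1 F, 1 N, 3 O.
Implicit hydrogens by atom environment:
  2 × C: 2 H each → 4
  2 × C: 1 H each → 2
  2 × C: no H
  2 × O: no H
  1 × C: 3 H
  1 × F: no H
  1 × N: 2 H
  1 × O (charge -1): no H
  Total hydrogens = 11.
Net charge -1.
Molecular formula: C7H11FNO3-

C7H11FNO3-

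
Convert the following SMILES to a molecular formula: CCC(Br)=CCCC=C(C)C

Heavy atoms from the SMILES: 1 Br, 10 C.
Implicit hydrogens by atom environment:
  3 × C: 3 H each → 9
  3 × C: 2 H each → 6
  2 × C: 1 H each → 2
  2 × C: no H
  1 × Br: no H
  Total hydrogens = 17.
Molecular formula: C10H17Br

C10H17Br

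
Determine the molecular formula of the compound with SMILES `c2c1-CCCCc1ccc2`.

Heavy atoms from the SMILES: 10 C.
Implicit hydrogens by atom environment:
  4 × C: 2 H each → 8
  4 × C (aromatic): 1 H each → 4
  2 × C (aromatic): no H
  Total hydrogens = 12.
Molecular formula: C10H12

C10H12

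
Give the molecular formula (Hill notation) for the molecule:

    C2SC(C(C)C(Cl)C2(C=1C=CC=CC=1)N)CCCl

C14H19Cl2NS

Heavy atoms from the SMILES: 14 C, 2 Cl, 1 N, 1 S.
Implicit hydrogens by atom environment:
  5 × C (aromatic): 1 H each → 5
  3 × C: 2 H each → 6
  3 × C: 1 H each → 3
  2 × Cl: no H
  1 × C: 3 H
  1 × C: no H
  1 × C (aromatic): no H
  1 × N: 2 H
  1 × S: no H
  Total hydrogens = 19.
Molecular formula: C14H19Cl2NS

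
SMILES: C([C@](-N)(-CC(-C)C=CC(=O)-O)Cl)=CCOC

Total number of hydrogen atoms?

18

Hydrogens are implicit in SMILES; fill each atom to its normal valence:
  5 × C: 1 H each → 5
  2 × C: 3 H each → 6
  2 × C: 2 H each → 4
  2 × C: no H
  2 × O: no H
  1 × Cl: no H
  1 × N: 2 H
  1 × O: 1 H
  Total hydrogens = 18.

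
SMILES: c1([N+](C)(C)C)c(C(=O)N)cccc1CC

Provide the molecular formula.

C12H19N2O+

Heavy atoms from the SMILES: 12 C, 2 N, 1 O.
Implicit hydrogens by atom environment:
  4 × C: 3 H each → 12
  3 × C (aromatic): 1 H each → 3
  3 × C (aromatic): no H
  1 × C: 2 H
  1 × C: no H
  1 × N: 2 H
  1 × N (charge +1): no H
  1 × O: no H
  Total hydrogens = 19.
Net charge +1.
Molecular formula: C12H19N2O+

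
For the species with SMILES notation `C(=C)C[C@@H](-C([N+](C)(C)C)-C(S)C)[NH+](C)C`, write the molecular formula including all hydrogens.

Heavy atoms from the SMILES: 12 C, 2 N, 1 S.
Implicit hydrogens by atom environment:
  6 × C: 3 H each → 18
  4 × C: 1 H each → 4
  2 × C: 2 H each → 4
  1 × N (charge +1): 1 H
  1 × N (charge +1): no H
  1 × S: 1 H
  Total hydrogens = 28.
Net charge +2.
Molecular formula: [C12H28N2S]2+

[C12H28N2S]2+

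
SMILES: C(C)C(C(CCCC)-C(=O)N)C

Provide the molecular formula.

C10H21NO

Heavy atoms from the SMILES: 10 C, 1 N, 1 O.
Implicit hydrogens by atom environment:
  4 × C: 2 H each → 8
  3 × C: 3 H each → 9
  2 × C: 1 H each → 2
  1 × C: no H
  1 × N: 2 H
  1 × O: no H
  Total hydrogens = 21.
Molecular formula: C10H21NO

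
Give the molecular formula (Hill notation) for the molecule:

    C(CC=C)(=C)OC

C6H10O

Heavy atoms from the SMILES: 6 C, 1 O.
Implicit hydrogens by atom environment:
  3 × C: 2 H each → 6
  1 × C: 3 H
  1 × C: 1 H
  1 × C: no H
  1 × O: no H
  Total hydrogens = 10.
Molecular formula: C6H10O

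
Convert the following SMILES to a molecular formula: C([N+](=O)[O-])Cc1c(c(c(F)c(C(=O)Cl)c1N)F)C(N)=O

Heavy atoms from the SMILES: 10 C, 1 Cl, 2 F, 3 N, 4 O.
Implicit hydrogens by atom environment:
  6 × C (aromatic): no H
  3 × O: no H
  2 × C: 2 H each → 4
  2 × C: no H
  2 × F: no H
  2 × N: 2 H each → 4
  1 × Cl: no H
  1 × N (charge +1): no H
  1 × O (charge -1): no H
  Total hydrogens = 8.
Molecular formula: C10H8ClF2N3O4

C10H8ClF2N3O4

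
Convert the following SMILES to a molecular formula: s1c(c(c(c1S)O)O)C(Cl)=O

C5H3ClO3S2

Heavy atoms from the SMILES: 5 C, 1 Cl, 3 O, 2 S.
Implicit hydrogens by atom environment:
  4 × C (aromatic): no H
  2 × O: 1 H each → 2
  1 × C: no H
  1 × Cl: no H
  1 × O: no H
  1 × S: 1 H
  1 × S (aromatic): no H
  Total hydrogens = 3.
Molecular formula: C5H3ClO3S2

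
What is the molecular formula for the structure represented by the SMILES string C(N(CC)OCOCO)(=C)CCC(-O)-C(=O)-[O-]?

C10H18NO6-

Heavy atoms from the SMILES: 10 C, 1 N, 6 O.
Implicit hydrogens by atom environment:
  6 × C: 2 H each → 12
  3 × O: no H
  2 × C: no H
  2 × O: 1 H each → 2
  1 × C: 3 H
  1 × C: 1 H
  1 × N: no H
  1 × O (charge -1): no H
  Total hydrogens = 18.
Net charge -1.
Molecular formula: C10H18NO6-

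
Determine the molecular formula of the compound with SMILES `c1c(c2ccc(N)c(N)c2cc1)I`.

C10H9IN2

Heavy atoms from the SMILES: 10 C, 1 I, 2 N.
Implicit hydrogens by atom environment:
  5 × C (aromatic): 1 H each → 5
  5 × C (aromatic): no H
  2 × N: 2 H each → 4
  1 × I: no H
  Total hydrogens = 9.
Molecular formula: C10H9IN2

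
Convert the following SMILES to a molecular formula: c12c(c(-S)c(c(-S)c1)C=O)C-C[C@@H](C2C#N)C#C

Heavy atoms from the SMILES: 14 C, 1 N, 1 O, 2 S.
Implicit hydrogens by atom environment:
  5 × C (aromatic): no H
  4 × C: 1 H each → 4
  2 × C: 2 H each → 4
  2 × C: no H
  2 × S: 1 H each → 2
  1 × C (aromatic): 1 H
  1 × N: no H
  1 × O: no H
  Total hydrogens = 11.
Molecular formula: C14H11NOS2

C14H11NOS2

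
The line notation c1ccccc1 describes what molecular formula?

C6H6

Heavy atoms from the SMILES: 6 C.
Implicit hydrogens by atom environment:
  6 × C (aromatic): 1 H each → 6
  Total hydrogens = 6.
Molecular formula: C6H6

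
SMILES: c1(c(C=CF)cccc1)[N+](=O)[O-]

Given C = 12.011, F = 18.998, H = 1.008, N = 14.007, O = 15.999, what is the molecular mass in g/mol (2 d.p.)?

Molecular formula: C8H6FNO2.
M = 8×12.011 + 1×18.998 + 6×1.008 + 1×14.007 + 2×15.999 = 167.14 g/mol.

167.14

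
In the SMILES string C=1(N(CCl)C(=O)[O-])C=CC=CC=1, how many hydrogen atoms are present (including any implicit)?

7

Hydrogens are implicit in SMILES; fill each atom to its normal valence:
  5 × C (aromatic): 1 H each → 5
  1 × C: 2 H
  1 × C (aromatic): no H
  1 × C: no H
  1 × Cl: no H
  1 × N: no H
  1 × O: no H
  1 × O (charge -1): no H
  Total hydrogens = 7.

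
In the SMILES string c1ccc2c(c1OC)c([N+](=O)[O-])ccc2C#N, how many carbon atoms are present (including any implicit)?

12

The symbol for carbon appears 12 times in the SMILES. Lowercase c denotes aromatic carbon and counts toward C.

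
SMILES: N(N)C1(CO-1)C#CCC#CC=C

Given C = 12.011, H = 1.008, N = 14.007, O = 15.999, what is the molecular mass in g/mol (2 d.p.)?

162.19

Molecular formula: C9H10N2O.
M = 9×12.011 + 10×1.008 + 2×14.007 + 1×15.999 = 162.19 g/mol.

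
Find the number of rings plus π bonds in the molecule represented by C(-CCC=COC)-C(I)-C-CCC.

Molecular formula from the SMILES: C11H21IO.
DoU = (2C + 2 + N − H − X)/2 = (2·11 + 2 + 0 − 21 − 1)/2 = 2/2 = 1.
(Structurally: 0 ring(s) + 1 π bond(s) = 1.)

1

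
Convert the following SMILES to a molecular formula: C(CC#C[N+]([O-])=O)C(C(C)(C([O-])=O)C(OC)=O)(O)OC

Heavy atoms from the SMILES: 11 C, 1 N, 8 O.
Implicit hydrogens by atom environment:
  6 × C: no H
  5 × O: no H
  3 × C: 3 H each → 9
  2 × C: 2 H each → 4
  2 × O (charge -1): no H
  1 × N (charge +1): no H
  1 × O: 1 H
  Total hydrogens = 14.
Net charge -1.
Molecular formula: C11H14NO8-

C11H14NO8-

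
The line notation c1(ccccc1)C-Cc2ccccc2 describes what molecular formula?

C14H14

Heavy atoms from the SMILES: 14 C.
Implicit hydrogens by atom environment:
  10 × C (aromatic): 1 H each → 10
  2 × C: 2 H each → 4
  2 × C (aromatic): no H
  Total hydrogens = 14.
Molecular formula: C14H14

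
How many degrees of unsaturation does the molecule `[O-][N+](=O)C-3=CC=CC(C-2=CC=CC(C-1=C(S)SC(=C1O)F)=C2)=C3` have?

Molecular formula from the SMILES: C16H10FNO3S2.
DoU = (2C + 2 + N − H − X)/2 = (2·16 + 2 + 1 − 10 − 1)/2 = 24/2 = 12.
(Structurally: 3 ring(s) + 9 π bond(s) = 12.)

12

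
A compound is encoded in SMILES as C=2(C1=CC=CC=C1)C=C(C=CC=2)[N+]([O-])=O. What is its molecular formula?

C12H9NO2

Heavy atoms from the SMILES: 12 C, 1 N, 2 O.
Implicit hydrogens by atom environment:
  9 × C (aromatic): 1 H each → 9
  3 × C (aromatic): no H
  1 × N (charge +1): no H
  1 × O: no H
  1 × O (charge -1): no H
  Total hydrogens = 9.
Molecular formula: C12H9NO2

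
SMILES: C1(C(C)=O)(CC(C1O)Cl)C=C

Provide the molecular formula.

C8H11ClO2

Heavy atoms from the SMILES: 8 C, 1 Cl, 2 O.
Implicit hydrogens by atom environment:
  3 × C: 1 H each → 3
  2 × C: 2 H each → 4
  2 × C: no H
  1 × C: 3 H
  1 × Cl: no H
  1 × O: 1 H
  1 × O: no H
  Total hydrogens = 11.
Molecular formula: C8H11ClO2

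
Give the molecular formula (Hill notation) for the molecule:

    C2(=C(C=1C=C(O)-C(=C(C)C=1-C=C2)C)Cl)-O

Heavy atoms from the SMILES: 12 C, 1 Cl, 2 O.
Implicit hydrogens by atom environment:
  7 × C (aromatic): no H
  3 × C (aromatic): 1 H each → 3
  2 × C: 3 H each → 6
  2 × O: 1 H each → 2
  1 × Cl: no H
  Total hydrogens = 11.
Molecular formula: C12H11ClO2

C12H11ClO2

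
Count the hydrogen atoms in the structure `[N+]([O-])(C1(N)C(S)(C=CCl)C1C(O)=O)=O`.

7

Hydrogens are implicit in SMILES; fill each atom to its normal valence:
  3 × C: 1 H each → 3
  3 × C: no H
  2 × O: no H
  1 × Cl: no H
  1 × N: 2 H
  1 × N (charge +1): no H
  1 × O: 1 H
  1 × O (charge -1): no H
  1 × S: 1 H
  Total hydrogens = 7.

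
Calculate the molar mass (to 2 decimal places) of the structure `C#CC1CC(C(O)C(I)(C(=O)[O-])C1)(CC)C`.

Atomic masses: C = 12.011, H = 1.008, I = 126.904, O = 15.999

Molecular formula: C12H16IO3-.
M = 12×12.011 + 16×1.008 + 1×126.904 + 3×15.999 = 335.16 g/mol.

335.16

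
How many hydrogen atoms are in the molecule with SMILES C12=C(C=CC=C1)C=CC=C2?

Hydrogens are implicit in SMILES; fill each atom to its normal valence:
  8 × C (aromatic): 1 H each → 8
  2 × C (aromatic): no H
  Total hydrogens = 8.

8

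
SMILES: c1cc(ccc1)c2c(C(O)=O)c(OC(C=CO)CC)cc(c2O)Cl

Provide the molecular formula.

Heavy atoms from the SMILES: 18 C, 1 Cl, 5 O.
Implicit hydrogens by atom environment:
  6 × C (aromatic): 1 H each → 6
  6 × C (aromatic): no H
  3 × C: 1 H each → 3
  3 × O: 1 H each → 3
  2 × O: no H
  1 × C: 3 H
  1 × C: 2 H
  1 × C: no H
  1 × Cl: no H
  Total hydrogens = 17.
Molecular formula: C18H17ClO5

C18H17ClO5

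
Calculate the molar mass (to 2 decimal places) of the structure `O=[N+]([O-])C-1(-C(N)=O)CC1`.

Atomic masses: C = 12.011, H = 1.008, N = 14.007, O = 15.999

130.10

Molecular formula: C4H6N2O3.
M = 4×12.011 + 6×1.008 + 2×14.007 + 3×15.999 = 130.10 g/mol.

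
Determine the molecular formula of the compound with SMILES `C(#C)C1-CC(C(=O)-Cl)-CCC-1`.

Heavy atoms from the SMILES: 9 C, 1 Cl, 1 O.
Implicit hydrogens by atom environment:
  4 × C: 2 H each → 8
  3 × C: 1 H each → 3
  2 × C: no H
  1 × Cl: no H
  1 × O: no H
  Total hydrogens = 11.
Molecular formula: C9H11ClO

C9H11ClO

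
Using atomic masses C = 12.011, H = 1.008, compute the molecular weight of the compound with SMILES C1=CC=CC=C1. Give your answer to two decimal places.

Molecular formula: C6H6.
M = 6×12.011 + 6×1.008 = 78.11 g/mol.

78.11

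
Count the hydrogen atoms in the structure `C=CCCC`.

10

Hydrogens are implicit in SMILES; fill each atom to its normal valence:
  3 × C: 2 H each → 6
  1 × C: 3 H
  1 × C: 1 H
  Total hydrogens = 10.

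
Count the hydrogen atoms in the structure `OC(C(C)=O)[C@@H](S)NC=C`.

11

Hydrogens are implicit in SMILES; fill each atom to its normal valence:
  3 × C: 1 H each → 3
  1 × C: 3 H
  1 × C: 2 H
  1 × C: no H
  1 × N: 1 H
  1 × O: 1 H
  1 × O: no H
  1 × S: 1 H
  Total hydrogens = 11.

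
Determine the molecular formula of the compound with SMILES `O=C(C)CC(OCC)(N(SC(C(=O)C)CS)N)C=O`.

C11H20N2O4S2

Heavy atoms from the SMILES: 11 C, 2 N, 4 O, 2 S.
Implicit hydrogens by atom environment:
  4 × O: no H
  3 × C: 3 H each → 9
  3 × C: 2 H each → 6
  3 × C: no H
  2 × C: 1 H each → 2
  1 × N: 2 H
  1 × N: no H
  1 × S: 1 H
  1 × S: no H
  Total hydrogens = 20.
Molecular formula: C11H20N2O4S2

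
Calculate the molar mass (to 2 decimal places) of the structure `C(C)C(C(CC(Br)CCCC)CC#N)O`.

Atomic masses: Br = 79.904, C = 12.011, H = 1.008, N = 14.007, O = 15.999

276.22

Molecular formula: C12H22BrNO.
M = 1×79.904 + 12×12.011 + 22×1.008 + 1×14.007 + 1×15.999 = 276.22 g/mol.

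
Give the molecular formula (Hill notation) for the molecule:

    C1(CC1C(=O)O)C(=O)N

C5H7NO3

Heavy atoms from the SMILES: 5 C, 1 N, 3 O.
Implicit hydrogens by atom environment:
  2 × C: 1 H each → 2
  2 × C: no H
  2 × O: no H
  1 × C: 2 H
  1 × N: 2 H
  1 × O: 1 H
  Total hydrogens = 7.
Molecular formula: C5H7NO3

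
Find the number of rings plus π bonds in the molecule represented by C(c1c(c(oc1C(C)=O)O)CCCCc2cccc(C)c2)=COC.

Molecular formula from the SMILES: C20H24O4.
DoU = (2C + 2 + N − H − X)/2 = (2·20 + 2 + 0 − 24 − 0)/2 = 18/2 = 9.
(Structurally: 2 ring(s) + 7 π bond(s) = 9.)

9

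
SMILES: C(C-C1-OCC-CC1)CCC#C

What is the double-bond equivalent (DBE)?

3

Molecular formula from the SMILES: C11H18O.
DoU = (2C + 2 + N − H − X)/2 = (2·11 + 2 + 0 − 18 − 0)/2 = 6/2 = 3.
(Structurally: 1 ring(s) + 2 π bond(s) = 3.)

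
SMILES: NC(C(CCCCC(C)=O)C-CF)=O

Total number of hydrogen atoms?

Hydrogens are implicit in SMILES; fill each atom to its normal valence:
  6 × C: 2 H each → 12
  2 × C: no H
  2 × O: no H
  1 × C: 3 H
  1 × C: 1 H
  1 × F: no H
  1 × N: 2 H
  Total hydrogens = 18.

18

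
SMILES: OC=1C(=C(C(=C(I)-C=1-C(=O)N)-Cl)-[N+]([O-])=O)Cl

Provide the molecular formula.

C7H3Cl2IN2O4

Heavy atoms from the SMILES: 7 C, 2 Cl, 1 I, 2 N, 4 O.
Implicit hydrogens by atom environment:
  6 × C (aromatic): no H
  2 × Cl: no H
  2 × O: no H
  1 × C: no H
  1 × I: no H
  1 × N: 2 H
  1 × N (charge +1): no H
  1 × O: 1 H
  1 × O (charge -1): no H
  Total hydrogens = 3.
Molecular formula: C7H3Cl2IN2O4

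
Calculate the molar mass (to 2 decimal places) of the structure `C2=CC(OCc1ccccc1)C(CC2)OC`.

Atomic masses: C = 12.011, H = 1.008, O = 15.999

Molecular formula: C14H18O2.
M = 14×12.011 + 18×1.008 + 2×15.999 = 218.30 g/mol.

218.30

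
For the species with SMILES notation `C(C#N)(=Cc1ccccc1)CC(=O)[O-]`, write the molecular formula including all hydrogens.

C11H8NO2-

Heavy atoms from the SMILES: 11 C, 1 N, 2 O.
Implicit hydrogens by atom environment:
  5 × C (aromatic): 1 H each → 5
  3 × C: no H
  1 × C: 2 H
  1 × C: 1 H
  1 × C (aromatic): no H
  1 × N: no H
  1 × O: no H
  1 × O (charge -1): no H
  Total hydrogens = 8.
Net charge -1.
Molecular formula: C11H8NO2-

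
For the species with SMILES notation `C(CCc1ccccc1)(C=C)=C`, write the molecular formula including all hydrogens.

Heavy atoms from the SMILES: 12 C.
Implicit hydrogens by atom environment:
  5 × C (aromatic): 1 H each → 5
  4 × C: 2 H each → 8
  1 × C: 1 H
  1 × C: no H
  1 × C (aromatic): no H
  Total hydrogens = 14.
Molecular formula: C12H14

C12H14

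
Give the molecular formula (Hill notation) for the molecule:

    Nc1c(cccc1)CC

Heavy atoms from the SMILES: 8 C, 1 N.
Implicit hydrogens by atom environment:
  4 × C (aromatic): 1 H each → 4
  2 × C (aromatic): no H
  1 × C: 3 H
  1 × C: 2 H
  1 × N: 2 H
  Total hydrogens = 11.
Molecular formula: C8H11N

C8H11N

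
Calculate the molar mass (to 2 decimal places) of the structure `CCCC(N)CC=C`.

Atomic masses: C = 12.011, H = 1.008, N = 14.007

Molecular formula: C7H15N.
M = 7×12.011 + 15×1.008 + 1×14.007 = 113.20 g/mol.

113.20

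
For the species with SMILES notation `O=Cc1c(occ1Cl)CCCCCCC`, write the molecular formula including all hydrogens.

Heavy atoms from the SMILES: 12 C, 1 Cl, 2 O.
Implicit hydrogens by atom environment:
  6 × C: 2 H each → 12
  3 × C (aromatic): no H
  1 × C: 3 H
  1 × C (aromatic): 1 H
  1 × C: 1 H
  1 × Cl: no H
  1 × O (aromatic): no H
  1 × O: no H
  Total hydrogens = 17.
Molecular formula: C12H17ClO2

C12H17ClO2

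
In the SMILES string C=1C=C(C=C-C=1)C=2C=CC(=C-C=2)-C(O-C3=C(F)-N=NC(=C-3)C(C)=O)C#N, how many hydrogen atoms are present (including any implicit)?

14

Hydrogens are implicit in SMILES; fill each atom to its normal valence:
  10 × C (aromatic): 1 H each → 10
  6 × C (aromatic): no H
  2 × C: no H
  2 × N (aromatic): no H
  2 × O: no H
  1 × C: 3 H
  1 × C: 1 H
  1 × F: no H
  1 × N: no H
  Total hydrogens = 14.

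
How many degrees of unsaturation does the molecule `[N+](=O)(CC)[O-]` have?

1

Molecular formula from the SMILES: C2H5NO2.
DoU = (2C + 2 + N − H − X)/2 = (2·2 + 2 + 1 − 5 − 0)/2 = 2/2 = 1.
(Structurally: 0 ring(s) + 1 π bond(s) = 1.)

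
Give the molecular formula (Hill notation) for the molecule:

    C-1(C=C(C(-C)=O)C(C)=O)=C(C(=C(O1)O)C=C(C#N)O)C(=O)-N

Heavy atoms from the SMILES: 14 C, 2 N, 6 O.
Implicit hydrogens by atom environment:
  6 × C: no H
  4 × C (aromatic): no H
  3 × O: no H
  2 × C: 3 H each → 6
  2 × C: 1 H each → 2
  2 × O: 1 H each → 2
  1 × N: 2 H
  1 × N: no H
  1 × O (aromatic): no H
  Total hydrogens = 12.
Molecular formula: C14H12N2O6

C14H12N2O6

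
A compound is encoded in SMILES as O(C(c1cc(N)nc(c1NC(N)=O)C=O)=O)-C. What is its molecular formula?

Heavy atoms from the SMILES: 9 C, 4 N, 4 O.
Implicit hydrogens by atom environment:
  4 × C (aromatic): no H
  4 × O: no H
  2 × C: no H
  2 × N: 2 H each → 4
  1 × C: 3 H
  1 × C (aromatic): 1 H
  1 × C: 1 H
  1 × N: 1 H
  1 × N (aromatic): no H
  Total hydrogens = 10.
Molecular formula: C9H10N4O4

C9H10N4O4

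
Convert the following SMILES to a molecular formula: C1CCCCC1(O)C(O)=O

C7H12O3

Heavy atoms from the SMILES: 7 C, 3 O.
Implicit hydrogens by atom environment:
  5 × C: 2 H each → 10
  2 × C: no H
  2 × O: 1 H each → 2
  1 × O: no H
  Total hydrogens = 12.
Molecular formula: C7H12O3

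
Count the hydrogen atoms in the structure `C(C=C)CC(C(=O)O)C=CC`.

Hydrogens are implicit in SMILES; fill each atom to its normal valence:
  4 × C: 1 H each → 4
  3 × C: 2 H each → 6
  1 × C: 3 H
  1 × C: no H
  1 × O: 1 H
  1 × O: no H
  Total hydrogens = 14.

14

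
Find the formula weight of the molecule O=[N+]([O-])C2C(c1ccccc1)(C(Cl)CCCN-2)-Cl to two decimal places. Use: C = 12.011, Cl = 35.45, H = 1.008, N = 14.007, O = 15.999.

Molecular formula: C12H14Cl2N2O2.
M = 12×12.011 + 2×35.45 + 14×1.008 + 2×14.007 + 2×15.999 = 289.16 g/mol.

289.16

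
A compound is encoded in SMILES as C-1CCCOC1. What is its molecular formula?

Heavy atoms from the SMILES: 5 C, 1 O.
Implicit hydrogens by atom environment:
  5 × C: 2 H each → 10
  1 × O: no H
  Total hydrogens = 10.
Molecular formula: C5H10O

C5H10O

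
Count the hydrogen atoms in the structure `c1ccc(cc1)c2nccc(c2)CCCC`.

17

Hydrogens are implicit in SMILES; fill each atom to its normal valence:
  8 × C (aromatic): 1 H each → 8
  3 × C: 2 H each → 6
  3 × C (aromatic): no H
  1 × C: 3 H
  1 × N (aromatic): no H
  Total hydrogens = 17.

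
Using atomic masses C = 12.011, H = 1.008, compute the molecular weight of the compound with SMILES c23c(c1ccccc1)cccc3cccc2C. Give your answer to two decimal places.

Molecular formula: C17H14.
M = 17×12.011 + 14×1.008 = 218.30 g/mol.

218.30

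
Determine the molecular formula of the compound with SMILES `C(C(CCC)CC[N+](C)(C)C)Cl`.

Heavy atoms from the SMILES: 10 C, 1 Cl, 1 N.
Implicit hydrogens by atom environment:
  5 × C: 2 H each → 10
  4 × C: 3 H each → 12
  1 × C: 1 H
  1 × Cl: no H
  1 × N (charge +1): no H
  Total hydrogens = 23.
Net charge +1.
Molecular formula: C10H23ClN+

C10H23ClN+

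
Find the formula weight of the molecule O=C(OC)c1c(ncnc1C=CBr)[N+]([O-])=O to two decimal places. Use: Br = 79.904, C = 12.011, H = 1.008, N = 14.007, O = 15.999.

Molecular formula: C8H6BrN3O4.
M = 1×79.904 + 8×12.011 + 6×1.008 + 3×14.007 + 4×15.999 = 288.06 g/mol.

288.06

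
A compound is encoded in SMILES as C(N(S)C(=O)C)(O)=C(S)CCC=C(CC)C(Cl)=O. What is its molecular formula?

C11H16ClNO3S2

Heavy atoms from the SMILES: 11 C, 1 Cl, 1 N, 3 O, 2 S.
Implicit hydrogens by atom environment:
  5 × C: no H
  3 × C: 2 H each → 6
  2 × C: 3 H each → 6
  2 × O: no H
  2 × S: 1 H each → 2
  1 × C: 1 H
  1 × Cl: no H
  1 × N: no H
  1 × O: 1 H
  Total hydrogens = 16.
Molecular formula: C11H16ClNO3S2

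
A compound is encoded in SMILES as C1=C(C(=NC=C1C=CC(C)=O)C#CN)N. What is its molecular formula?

C11H11N3O

Heavy atoms from the SMILES: 11 C, 3 N, 1 O.
Implicit hydrogens by atom environment:
  3 × C (aromatic): no H
  3 × C: no H
  2 × C (aromatic): 1 H each → 2
  2 × C: 1 H each → 2
  2 × N: 2 H each → 4
  1 × C: 3 H
  1 × N (aromatic): no H
  1 × O: no H
  Total hydrogens = 11.
Molecular formula: C11H11N3O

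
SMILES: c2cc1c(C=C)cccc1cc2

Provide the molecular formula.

C12H10

Heavy atoms from the SMILES: 12 C.
Implicit hydrogens by atom environment:
  7 × C (aromatic): 1 H each → 7
  3 × C (aromatic): no H
  1 × C: 2 H
  1 × C: 1 H
  Total hydrogens = 10.
Molecular formula: C12H10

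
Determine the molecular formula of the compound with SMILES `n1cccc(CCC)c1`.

Heavy atoms from the SMILES: 8 C, 1 N.
Implicit hydrogens by atom environment:
  4 × C (aromatic): 1 H each → 4
  2 × C: 2 H each → 4
  1 × C: 3 H
  1 × C (aromatic): no H
  1 × N (aromatic): no H
  Total hydrogens = 11.
Molecular formula: C8H11N

C8H11N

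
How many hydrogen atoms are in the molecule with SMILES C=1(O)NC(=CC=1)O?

5

Hydrogens are implicit in SMILES; fill each atom to its normal valence:
  2 × C (aromatic): 1 H each → 2
  2 × C (aromatic): no H
  2 × O: 1 H each → 2
  1 × N (aromatic): 1 H
  Total hydrogens = 5.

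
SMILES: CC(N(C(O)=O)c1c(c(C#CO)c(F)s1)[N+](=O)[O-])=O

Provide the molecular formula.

C9H5FN2O6S

Heavy atoms from the SMILES: 9 C, 1 F, 2 N, 6 O, 1 S.
Implicit hydrogens by atom environment:
  4 × C (aromatic): no H
  4 × C: no H
  3 × O: no H
  2 × O: 1 H each → 2
  1 × C: 3 H
  1 × F: no H
  1 × N: no H
  1 × N (charge +1): no H
  1 × O (charge -1): no H
  1 × S (aromatic): no H
  Total hydrogens = 5.
Molecular formula: C9H5FN2O6S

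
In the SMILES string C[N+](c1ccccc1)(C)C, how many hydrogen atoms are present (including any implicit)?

14

Hydrogens are implicit in SMILES; fill each atom to its normal valence:
  5 × C (aromatic): 1 H each → 5
  3 × C: 3 H each → 9
  1 × C (aromatic): no H
  1 × N (charge +1): no H
  Total hydrogens = 14.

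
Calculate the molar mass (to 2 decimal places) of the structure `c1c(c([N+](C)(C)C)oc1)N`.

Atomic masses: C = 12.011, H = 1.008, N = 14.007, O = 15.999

Molecular formula: C7H13N2O+.
M = 7×12.011 + 13×1.008 + 2×14.007 + 1×15.999 = 141.19 g/mol.

141.19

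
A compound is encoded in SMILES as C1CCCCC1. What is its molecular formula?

C6H12

Heavy atoms from the SMILES: 6 C.
Implicit hydrogens by atom environment:
  6 × C: 2 H each → 12
  Total hydrogens = 12.
Molecular formula: C6H12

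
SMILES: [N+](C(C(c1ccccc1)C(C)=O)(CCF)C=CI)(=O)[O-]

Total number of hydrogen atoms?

Hydrogens are implicit in SMILES; fill each atom to its normal valence:
  5 × C (aromatic): 1 H each → 5
  3 × C: 1 H each → 3
  2 × C: 2 H each → 4
  2 × C: no H
  2 × O: no H
  1 × C: 3 H
  1 × C (aromatic): no H
  1 × F: no H
  1 × I: no H
  1 × N (charge +1): no H
  1 × O (charge -1): no H
  Total hydrogens = 15.

15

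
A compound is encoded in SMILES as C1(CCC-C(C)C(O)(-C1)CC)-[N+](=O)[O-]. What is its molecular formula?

C10H19NO3

Heavy atoms from the SMILES: 10 C, 1 N, 3 O.
Implicit hydrogens by atom environment:
  5 × C: 2 H each → 10
  2 × C: 3 H each → 6
  2 × C: 1 H each → 2
  1 × C: no H
  1 × N (charge +1): no H
  1 × O: 1 H
  1 × O: no H
  1 × O (charge -1): no H
  Total hydrogens = 19.
Molecular formula: C10H19NO3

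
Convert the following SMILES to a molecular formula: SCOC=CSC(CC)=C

Heavy atoms from the SMILES: 7 C, 1 O, 2 S.
Implicit hydrogens by atom environment:
  3 × C: 2 H each → 6
  2 × C: 1 H each → 2
  1 × C: 3 H
  1 × C: no H
  1 × O: no H
  1 × S: 1 H
  1 × S: no H
  Total hydrogens = 12.
Molecular formula: C7H12OS2

C7H12OS2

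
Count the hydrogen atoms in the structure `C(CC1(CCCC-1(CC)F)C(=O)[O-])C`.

18

Hydrogens are implicit in SMILES; fill each atom to its normal valence:
  6 × C: 2 H each → 12
  3 × C: no H
  2 × C: 3 H each → 6
  1 × F: no H
  1 × O: no H
  1 × O (charge -1): no H
  Total hydrogens = 18.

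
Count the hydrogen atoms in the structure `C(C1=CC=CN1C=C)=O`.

7

Hydrogens are implicit in SMILES; fill each atom to its normal valence:
  3 × C (aromatic): 1 H each → 3
  2 × C: 1 H each → 2
  1 × C: 2 H
  1 × C (aromatic): no H
  1 × N (aromatic): no H
  1 × O: no H
  Total hydrogens = 7.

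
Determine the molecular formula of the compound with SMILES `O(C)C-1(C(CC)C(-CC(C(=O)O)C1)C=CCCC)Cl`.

Heavy atoms from the SMILES: 15 C, 1 Cl, 3 O.
Implicit hydrogens by atom environment:
  5 × C: 2 H each → 10
  5 × C: 1 H each → 5
  3 × C: 3 H each → 9
  2 × C: no H
  2 × O: no H
  1 × Cl: no H
  1 × O: 1 H
  Total hydrogens = 25.
Molecular formula: C15H25ClO3

C15H25ClO3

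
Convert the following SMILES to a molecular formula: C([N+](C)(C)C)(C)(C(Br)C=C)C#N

Heavy atoms from the SMILES: 1 Br, 9 C, 2 N.
Implicit hydrogens by atom environment:
  4 × C: 3 H each → 12
  2 × C: 1 H each → 2
  2 × C: no H
  1 × Br: no H
  1 × C: 2 H
  1 × N (charge +1): no H
  1 × N: no H
  Total hydrogens = 16.
Net charge +1.
Molecular formula: C9H16BrN2+

C9H16BrN2+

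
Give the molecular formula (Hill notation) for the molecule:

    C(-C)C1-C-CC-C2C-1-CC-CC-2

C12H22

Heavy atoms from the SMILES: 12 C.
Implicit hydrogens by atom environment:
  8 × C: 2 H each → 16
  3 × C: 1 H each → 3
  1 × C: 3 H
  Total hydrogens = 22.
Molecular formula: C12H22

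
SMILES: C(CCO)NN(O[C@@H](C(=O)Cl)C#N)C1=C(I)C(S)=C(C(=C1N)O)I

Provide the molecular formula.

Heavy atoms from the SMILES: 12 C, 1 Cl, 2 I, 4 N, 4 O, 1 S.
Implicit hydrogens by atom environment:
  6 × C (aromatic): no H
  3 × C: 2 H each → 6
  2 × C: no H
  2 × I: no H
  2 × N: no H
  2 × O: 1 H each → 2
  2 × O: no H
  1 × C: 1 H
  1 × Cl: no H
  1 × N: 2 H
  1 × N: 1 H
  1 × S: 1 H
  Total hydrogens = 13.
Molecular formula: C12H13ClI2N4O4S

C12H13ClI2N4O4S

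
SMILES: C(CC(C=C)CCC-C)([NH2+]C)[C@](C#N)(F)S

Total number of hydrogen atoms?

22

Hydrogens are implicit in SMILES; fill each atom to its normal valence:
  5 × C: 2 H each → 10
  3 × C: 1 H each → 3
  2 × C: 3 H each → 6
  2 × C: no H
  1 × F: no H
  1 × N (charge +1): 2 H
  1 × N: no H
  1 × S: 1 H
  Total hydrogens = 22.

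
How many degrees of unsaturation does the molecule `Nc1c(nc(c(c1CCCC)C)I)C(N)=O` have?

5

Molecular formula from the SMILES: C11H16IN3O.
DoU = (2C + 2 + N − H − X)/2 = (2·11 + 2 + 3 − 16 − 1)/2 = 10/2 = 5.
(Structurally: 1 ring(s) + 4 π bond(s) = 5.)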